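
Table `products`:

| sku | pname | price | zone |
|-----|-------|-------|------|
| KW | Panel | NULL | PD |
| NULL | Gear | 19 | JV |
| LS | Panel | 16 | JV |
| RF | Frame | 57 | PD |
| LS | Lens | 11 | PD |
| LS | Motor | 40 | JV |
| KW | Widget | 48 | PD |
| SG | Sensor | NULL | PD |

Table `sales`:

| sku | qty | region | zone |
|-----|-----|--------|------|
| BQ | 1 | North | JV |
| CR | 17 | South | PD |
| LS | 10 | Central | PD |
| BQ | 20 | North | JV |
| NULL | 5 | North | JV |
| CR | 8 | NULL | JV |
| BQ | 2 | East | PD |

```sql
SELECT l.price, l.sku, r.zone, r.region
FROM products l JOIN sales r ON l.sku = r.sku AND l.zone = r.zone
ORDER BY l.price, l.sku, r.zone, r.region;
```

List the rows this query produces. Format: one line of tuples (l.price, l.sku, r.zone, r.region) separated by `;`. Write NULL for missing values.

(11, LS, PD, Central)

INNER JOIN keeps only pairs where the ON condition holds.
Matching on l.sku = r.sku AND l.zone = r.zone. A NULL in a compared column never satisfies the condition.
Matched pairs: 1.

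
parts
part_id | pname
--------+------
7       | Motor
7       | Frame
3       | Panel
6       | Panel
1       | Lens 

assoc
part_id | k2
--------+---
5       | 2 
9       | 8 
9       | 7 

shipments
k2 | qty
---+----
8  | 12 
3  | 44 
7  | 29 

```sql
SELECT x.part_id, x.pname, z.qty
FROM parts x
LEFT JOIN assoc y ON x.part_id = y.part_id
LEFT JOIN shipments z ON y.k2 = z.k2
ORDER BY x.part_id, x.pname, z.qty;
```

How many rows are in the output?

5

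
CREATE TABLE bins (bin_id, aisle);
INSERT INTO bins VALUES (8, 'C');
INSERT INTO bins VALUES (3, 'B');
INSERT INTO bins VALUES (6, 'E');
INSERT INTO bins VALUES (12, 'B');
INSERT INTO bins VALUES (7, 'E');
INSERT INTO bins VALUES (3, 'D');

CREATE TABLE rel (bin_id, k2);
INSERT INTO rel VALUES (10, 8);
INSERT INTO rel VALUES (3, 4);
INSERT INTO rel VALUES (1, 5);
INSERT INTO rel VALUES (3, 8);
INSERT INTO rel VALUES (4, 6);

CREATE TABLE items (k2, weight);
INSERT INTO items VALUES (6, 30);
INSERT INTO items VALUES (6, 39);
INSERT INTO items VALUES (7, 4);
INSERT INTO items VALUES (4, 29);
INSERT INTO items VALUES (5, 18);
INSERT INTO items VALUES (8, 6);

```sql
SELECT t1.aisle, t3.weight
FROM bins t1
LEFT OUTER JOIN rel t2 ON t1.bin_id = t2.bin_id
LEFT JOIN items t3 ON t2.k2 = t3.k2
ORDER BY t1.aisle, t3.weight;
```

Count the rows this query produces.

8

Joins associate left-to-right: bins LEFT JOIN rel on bin_id gives 8 intermediate row(s).
Then LEFT JOIN `items t3` on k2: each of those 8 rows is kept; rows whose t2.k2 has no match in t3 get NULL for t3's columns.
Result: 8 row(s).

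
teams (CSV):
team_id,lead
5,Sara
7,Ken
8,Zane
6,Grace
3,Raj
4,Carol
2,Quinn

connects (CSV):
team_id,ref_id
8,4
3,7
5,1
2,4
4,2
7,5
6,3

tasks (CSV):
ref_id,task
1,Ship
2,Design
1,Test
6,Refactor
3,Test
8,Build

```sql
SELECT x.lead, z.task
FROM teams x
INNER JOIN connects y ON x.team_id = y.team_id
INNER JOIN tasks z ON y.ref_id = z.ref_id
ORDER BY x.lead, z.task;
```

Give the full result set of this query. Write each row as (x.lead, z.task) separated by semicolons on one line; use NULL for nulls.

(Carol, Design); (Grace, Test); (Sara, Ship); (Sara, Test)

Evaluate left to right. First `teams x INNER JOIN connects y` on team_id: 7 row(s).
Then INNER JOIN `tasks z` on ref_id: keep only rows whose y.ref_id appears in z.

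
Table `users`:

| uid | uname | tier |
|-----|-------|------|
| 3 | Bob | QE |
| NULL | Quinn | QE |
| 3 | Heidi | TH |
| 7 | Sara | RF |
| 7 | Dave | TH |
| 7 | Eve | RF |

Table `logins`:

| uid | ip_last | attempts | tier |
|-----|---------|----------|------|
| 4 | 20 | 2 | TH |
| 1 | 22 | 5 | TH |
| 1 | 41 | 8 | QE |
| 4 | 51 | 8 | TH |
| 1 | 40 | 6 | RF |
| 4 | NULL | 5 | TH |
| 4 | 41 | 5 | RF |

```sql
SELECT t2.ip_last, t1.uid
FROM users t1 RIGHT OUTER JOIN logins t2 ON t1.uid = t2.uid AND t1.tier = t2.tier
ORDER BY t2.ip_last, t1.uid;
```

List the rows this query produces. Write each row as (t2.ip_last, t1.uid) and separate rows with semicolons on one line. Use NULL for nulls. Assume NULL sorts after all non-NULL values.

(20, NULL); (22, NULL); (40, NULL); (41, NULL); (41, NULL); (51, NULL); (NULL, NULL)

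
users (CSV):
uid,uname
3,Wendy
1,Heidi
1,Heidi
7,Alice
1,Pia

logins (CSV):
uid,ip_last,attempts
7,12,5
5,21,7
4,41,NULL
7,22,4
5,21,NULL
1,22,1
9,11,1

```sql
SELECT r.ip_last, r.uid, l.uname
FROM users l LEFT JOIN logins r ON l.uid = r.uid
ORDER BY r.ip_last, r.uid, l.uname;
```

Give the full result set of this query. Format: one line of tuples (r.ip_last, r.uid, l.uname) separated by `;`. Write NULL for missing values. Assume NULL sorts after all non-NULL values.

(12, 7, Alice); (22, 1, Heidi); (22, 1, Heidi); (22, 1, Pia); (22, 7, Alice); (NULL, NULL, Wendy)

LEFT JOIN keeps every row from `users`; unmatched rows get NULL for `logins`'s columns.
Matching on l.uid = r.uid.
- l row (uid=3): no match → kept, r columns NULL.
- l row (uid=1): matches 1 r row(s) → 1 output row(s).
- l row (uid=1): matches 1 r row(s) → 1 output row(s).
- l row (uid=7): matches 2 r row(s) → 2 output row(s).
- l row (uid=1): matches 1 r row(s) → 1 output row(s).
After projecting and ordering:
r.ip_last | r.uid | l.uname
12 | 7 | Alice
22 | 1 | Heidi
22 | 1 | Heidi
22 | 1 | Pia
22 | 7 | Alice
NULL | NULL | Wendy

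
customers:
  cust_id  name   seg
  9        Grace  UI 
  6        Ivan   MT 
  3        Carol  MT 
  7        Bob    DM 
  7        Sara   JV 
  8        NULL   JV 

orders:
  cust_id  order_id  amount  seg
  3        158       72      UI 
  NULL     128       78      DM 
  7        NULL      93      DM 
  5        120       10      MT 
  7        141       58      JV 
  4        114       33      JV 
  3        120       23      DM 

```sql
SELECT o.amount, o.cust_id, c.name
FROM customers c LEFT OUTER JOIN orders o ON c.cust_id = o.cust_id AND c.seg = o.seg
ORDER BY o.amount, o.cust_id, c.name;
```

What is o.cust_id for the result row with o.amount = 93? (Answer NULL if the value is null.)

7

LEFT JOIN keeps every row from `customers`; unmatched rows get NULL for `orders`'s columns.
Matching on c.cust_id = o.cust_id AND c.seg = o.seg. A NULL in a compared column never satisfies the condition.
- c row (cust_id=9, seg=UI): no match → kept, o columns NULL.
- c row (cust_id=6, seg=MT): no match → kept, o columns NULL.
- c row (cust_id=3, seg=MT): no match → kept, o columns NULL.
- c row (cust_id=7, seg=DM): matches 1 o row(s) → 1 output row(s).
- c row (cust_id=7, seg=JV): matches 1 o row(s) → 1 output row(s).
- c row (cust_id=8, seg=JV): no match → kept, o columns NULL.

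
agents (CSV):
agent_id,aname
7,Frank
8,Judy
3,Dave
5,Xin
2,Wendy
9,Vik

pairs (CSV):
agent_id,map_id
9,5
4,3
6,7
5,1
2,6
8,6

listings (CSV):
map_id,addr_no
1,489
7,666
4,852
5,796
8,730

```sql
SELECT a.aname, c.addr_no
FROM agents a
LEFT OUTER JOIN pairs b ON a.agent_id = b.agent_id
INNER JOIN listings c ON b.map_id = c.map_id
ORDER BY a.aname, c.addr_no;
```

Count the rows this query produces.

2

Step 1 — a LEFT JOIN b on agent_id → 6 row(s).
Then INNER JOIN `listings c` on map_id: keep only rows whose b.map_id appears in c.
Result: 2 row(s).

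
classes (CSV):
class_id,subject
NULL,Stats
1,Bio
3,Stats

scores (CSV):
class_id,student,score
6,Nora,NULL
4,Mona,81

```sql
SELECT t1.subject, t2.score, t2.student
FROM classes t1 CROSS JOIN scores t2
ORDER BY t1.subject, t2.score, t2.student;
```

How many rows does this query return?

6

CROSS JOIN pairs every row of `classes` with every row of `scores`: 3 × 2 = 6 rows.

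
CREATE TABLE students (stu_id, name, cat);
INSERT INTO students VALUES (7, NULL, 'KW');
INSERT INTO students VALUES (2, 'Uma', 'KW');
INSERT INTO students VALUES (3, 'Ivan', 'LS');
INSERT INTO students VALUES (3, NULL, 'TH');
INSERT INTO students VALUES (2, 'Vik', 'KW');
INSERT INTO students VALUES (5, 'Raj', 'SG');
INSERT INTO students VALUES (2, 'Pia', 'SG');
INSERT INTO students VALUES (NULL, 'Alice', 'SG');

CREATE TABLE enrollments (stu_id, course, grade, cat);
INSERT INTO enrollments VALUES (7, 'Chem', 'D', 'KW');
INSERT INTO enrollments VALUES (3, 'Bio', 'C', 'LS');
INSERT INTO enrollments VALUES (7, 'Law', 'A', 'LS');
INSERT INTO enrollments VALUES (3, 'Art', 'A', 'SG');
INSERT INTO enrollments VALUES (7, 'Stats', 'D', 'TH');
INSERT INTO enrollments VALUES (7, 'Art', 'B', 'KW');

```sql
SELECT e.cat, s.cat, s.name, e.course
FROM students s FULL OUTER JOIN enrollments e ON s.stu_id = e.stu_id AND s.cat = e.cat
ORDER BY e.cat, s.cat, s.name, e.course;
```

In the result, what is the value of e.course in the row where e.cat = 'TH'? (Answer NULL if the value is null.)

FULL OUTER JOIN keeps every row from both sides; unmatched rows get NULL for the other side's columns.
Matching on s.stu_id = e.stu_id AND s.cat = e.cat. A NULL in a compared column never satisfies the condition.
Matched pairs: 3; unmatched s rows kept: 6; unmatched e rows kept: 3.

Stats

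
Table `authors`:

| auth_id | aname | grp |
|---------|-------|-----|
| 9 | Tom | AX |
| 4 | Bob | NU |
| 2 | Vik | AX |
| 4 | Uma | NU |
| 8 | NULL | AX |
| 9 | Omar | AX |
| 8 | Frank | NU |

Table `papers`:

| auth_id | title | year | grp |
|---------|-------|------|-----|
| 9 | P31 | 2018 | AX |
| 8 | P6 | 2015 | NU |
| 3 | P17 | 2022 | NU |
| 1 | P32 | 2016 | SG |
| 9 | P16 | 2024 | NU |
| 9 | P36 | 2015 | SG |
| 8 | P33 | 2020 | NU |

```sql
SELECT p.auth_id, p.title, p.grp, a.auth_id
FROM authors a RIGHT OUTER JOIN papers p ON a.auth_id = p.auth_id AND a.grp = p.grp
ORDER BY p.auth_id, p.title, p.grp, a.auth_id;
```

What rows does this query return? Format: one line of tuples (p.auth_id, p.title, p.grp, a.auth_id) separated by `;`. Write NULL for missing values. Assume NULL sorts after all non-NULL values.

RIGHT JOIN keeps every row from `papers`; unmatched rows get NULL for `authors`'s columns.
Matching on a.auth_id = p.auth_id AND a.grp = p.grp.
Matched pairs: 4; unmatched p rows kept: 4.

(1, P32, SG, NULL); (3, P17, NU, NULL); (8, P33, NU, 8); (8, P6, NU, 8); (9, P16, NU, NULL); (9, P31, AX, 9); (9, P31, AX, 9); (9, P36, SG, NULL)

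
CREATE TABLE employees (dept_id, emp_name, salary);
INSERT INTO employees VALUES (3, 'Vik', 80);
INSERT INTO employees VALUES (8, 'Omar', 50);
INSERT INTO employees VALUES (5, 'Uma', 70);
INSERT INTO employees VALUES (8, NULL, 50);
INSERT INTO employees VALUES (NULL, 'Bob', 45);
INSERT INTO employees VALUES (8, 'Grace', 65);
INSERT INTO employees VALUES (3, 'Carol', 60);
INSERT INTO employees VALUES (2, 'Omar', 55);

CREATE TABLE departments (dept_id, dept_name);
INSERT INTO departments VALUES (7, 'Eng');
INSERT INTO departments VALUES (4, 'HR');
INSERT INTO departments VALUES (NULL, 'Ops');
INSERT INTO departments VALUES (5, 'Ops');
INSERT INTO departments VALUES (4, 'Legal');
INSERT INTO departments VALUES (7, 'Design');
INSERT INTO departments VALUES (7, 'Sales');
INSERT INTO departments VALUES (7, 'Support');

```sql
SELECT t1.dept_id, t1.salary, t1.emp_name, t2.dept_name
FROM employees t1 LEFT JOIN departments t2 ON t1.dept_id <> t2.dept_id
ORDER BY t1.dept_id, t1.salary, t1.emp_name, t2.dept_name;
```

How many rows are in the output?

49

LEFT JOIN keeps every row from `employees`; unmatched rows get NULL for `departments`'s columns.
Matching on t1.dept_id <> t2.dept_id. A NULL in a compared column never satisfies the condition.
- dept_id=3: 7 matching t2 row(s), so 7 row(s) emitted.
- dept_id=8: 7 matching t2 row(s), so 7 row(s) emitted.
- dept_id=5: 6 matching t2 row(s), so 6 row(s) emitted.
- dept_id=8: 7 matching t2 row(s), so 7 row(s) emitted.
- dept_id=NULL: no t2 row matches, row kept with t2 columns NULL.
- dept_id=8: 7 matching t2 row(s), so 7 row(s) emitted.
- dept_id=3: 7 matching t2 row(s), so 7 row(s) emitted.
- dept_id=2: 7 matching t2 row(s), so 7 row(s) emitted.
Total: 48 matched + 1 padded = 49 rows.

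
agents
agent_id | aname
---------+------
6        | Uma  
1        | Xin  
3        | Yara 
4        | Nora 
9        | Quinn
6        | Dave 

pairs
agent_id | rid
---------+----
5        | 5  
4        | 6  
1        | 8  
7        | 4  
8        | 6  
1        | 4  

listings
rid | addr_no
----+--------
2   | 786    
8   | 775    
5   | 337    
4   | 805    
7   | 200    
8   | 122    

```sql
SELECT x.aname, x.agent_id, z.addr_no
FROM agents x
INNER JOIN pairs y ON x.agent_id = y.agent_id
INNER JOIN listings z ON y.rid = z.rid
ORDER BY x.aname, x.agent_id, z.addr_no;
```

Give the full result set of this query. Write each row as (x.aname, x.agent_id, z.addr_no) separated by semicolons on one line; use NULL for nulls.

Step 1 — x INNER JOIN y on agent_id → 3 row(s).
Then INNER JOIN `listings z` on rid: keep only rows whose y.rid appears in z.

(Xin, 1, 122); (Xin, 1, 775); (Xin, 1, 805)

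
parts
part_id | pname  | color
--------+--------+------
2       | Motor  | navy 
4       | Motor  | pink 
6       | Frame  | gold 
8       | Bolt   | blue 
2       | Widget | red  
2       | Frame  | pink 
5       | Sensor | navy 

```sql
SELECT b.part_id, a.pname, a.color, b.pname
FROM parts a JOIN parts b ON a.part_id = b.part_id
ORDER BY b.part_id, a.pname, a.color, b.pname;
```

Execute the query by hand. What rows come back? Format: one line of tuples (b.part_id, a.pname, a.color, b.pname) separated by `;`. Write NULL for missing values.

(2, Frame, pink, Frame); (2, Frame, pink, Motor); (2, Frame, pink, Widget); (2, Motor, navy, Frame); (2, Motor, navy, Motor); (2, Motor, navy, Widget); (2, Widget, red, Frame); (2, Widget, red, Motor); (2, Widget, red, Widget); (4, Motor, pink, Motor); (5, Sensor, navy, Sensor); (6, Frame, gold, Frame); (8, Bolt, blue, Bolt)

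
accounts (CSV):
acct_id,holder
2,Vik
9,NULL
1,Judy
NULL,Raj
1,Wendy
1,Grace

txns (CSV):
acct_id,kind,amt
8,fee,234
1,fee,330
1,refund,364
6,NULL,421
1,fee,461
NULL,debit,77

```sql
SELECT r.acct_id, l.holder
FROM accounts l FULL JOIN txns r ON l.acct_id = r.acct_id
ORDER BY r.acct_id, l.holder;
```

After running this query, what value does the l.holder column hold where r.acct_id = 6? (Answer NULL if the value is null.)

FULL OUTER JOIN keeps every row from both sides; unmatched rows get NULL for the other side's columns.
Matching on l.acct_id = r.acct_id. A NULL in a compared column never satisfies the condition.
- l (acct_id=2) has no partner → padded with NULL.
- l (acct_id=9) has no partner → padded with NULL.
- l (acct_id=1) pairs with 3 row(s) of r.
- l (acct_id=NULL) has no partner → padded with NULL.
- l (acct_id=1) pairs with 3 row(s) of r.
- l (acct_id=1) pairs with 3 row(s) of r.
- plus 3 unmatched r row(s), each kept with NULL l columns.

NULL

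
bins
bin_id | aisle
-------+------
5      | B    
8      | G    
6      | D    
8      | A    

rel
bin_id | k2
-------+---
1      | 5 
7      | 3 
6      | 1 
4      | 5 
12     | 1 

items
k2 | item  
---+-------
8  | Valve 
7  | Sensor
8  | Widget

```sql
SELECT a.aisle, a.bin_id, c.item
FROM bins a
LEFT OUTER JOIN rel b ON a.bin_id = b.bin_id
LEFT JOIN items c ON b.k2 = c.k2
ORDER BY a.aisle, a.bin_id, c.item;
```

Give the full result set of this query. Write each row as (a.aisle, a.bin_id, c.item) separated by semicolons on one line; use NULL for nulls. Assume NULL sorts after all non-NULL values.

Evaluate left to right. First `bins a LEFT JOIN rel b` on bin_id: 4 row(s).
Then LEFT JOIN `items c` on k2: each of those 4 rows is kept; rows whose b.k2 has no match in c get NULL for c's columns.

(A, 8, NULL); (B, 5, NULL); (D, 6, NULL); (G, 8, NULL)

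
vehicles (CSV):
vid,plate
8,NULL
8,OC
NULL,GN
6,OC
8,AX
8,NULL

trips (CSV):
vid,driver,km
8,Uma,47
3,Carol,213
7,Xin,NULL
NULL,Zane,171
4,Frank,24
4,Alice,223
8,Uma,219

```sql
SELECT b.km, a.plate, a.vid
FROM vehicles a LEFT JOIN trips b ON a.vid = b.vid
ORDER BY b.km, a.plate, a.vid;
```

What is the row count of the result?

LEFT JOIN keeps every row from `vehicles`; unmatched rows get NULL for `trips`'s columns.
Matching on a.vid = b.vid. A NULL in a compared column never satisfies the condition.
- a row (vid=8): matches 2 b row(s) → 2 output row(s).
- a row (vid=8): matches 2 b row(s) → 2 output row(s).
- a row (vid=NULL): no match → kept, b columns NULL.
- a row (vid=6): no match → kept, b columns NULL.
- a row (vid=8): matches 2 b row(s) → 2 output row(s).
- a row (vid=8): matches 2 b row(s) → 2 output row(s).
Total: 8 matched + 2 padded = 10 rows.

10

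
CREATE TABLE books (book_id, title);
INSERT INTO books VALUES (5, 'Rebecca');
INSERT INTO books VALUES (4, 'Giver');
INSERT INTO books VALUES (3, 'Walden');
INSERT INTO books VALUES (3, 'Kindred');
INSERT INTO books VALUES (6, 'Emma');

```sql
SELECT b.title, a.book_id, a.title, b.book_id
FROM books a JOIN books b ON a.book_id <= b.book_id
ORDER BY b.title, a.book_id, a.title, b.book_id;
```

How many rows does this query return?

INNER JOIN keeps only pairs where the ON condition holds.
Matching on a.book_id <= b.book_id.
Matched pairs: 16.
Total: 16 rows.

16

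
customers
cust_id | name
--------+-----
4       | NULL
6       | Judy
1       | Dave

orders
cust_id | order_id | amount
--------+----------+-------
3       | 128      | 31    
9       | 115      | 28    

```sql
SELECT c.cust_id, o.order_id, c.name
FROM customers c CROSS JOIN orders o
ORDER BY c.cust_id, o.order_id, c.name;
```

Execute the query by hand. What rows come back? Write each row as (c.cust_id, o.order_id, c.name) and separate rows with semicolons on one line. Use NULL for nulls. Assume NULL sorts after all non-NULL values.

(1, 115, Dave); (1, 128, Dave); (4, 115, NULL); (4, 128, NULL); (6, 115, Judy); (6, 128, Judy)

CROSS JOIN pairs every row of `customers` with every row of `orders`: 3 × 2 = 6 rows.
After projecting and ordering:
c.cust_id | o.order_id | c.name
1 | 115 | Dave
1 | 128 | Dave
4 | 115 | NULL
4 | 128 | NULL
6 | 115 | Judy
6 | 128 | Judy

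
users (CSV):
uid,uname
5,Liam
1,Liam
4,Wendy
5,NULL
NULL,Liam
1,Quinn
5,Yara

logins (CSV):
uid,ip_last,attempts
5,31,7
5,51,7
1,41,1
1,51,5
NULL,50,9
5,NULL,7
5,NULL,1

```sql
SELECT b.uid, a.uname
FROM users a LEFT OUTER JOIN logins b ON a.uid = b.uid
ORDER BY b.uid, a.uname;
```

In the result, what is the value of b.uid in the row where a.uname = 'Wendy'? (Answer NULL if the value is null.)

LEFT JOIN keeps every row from `users`; unmatched rows get NULL for `logins`'s columns.
Matching on a.uid = b.uid. A NULL in a compared column never satisfies the condition.
Matched pairs: 16; unmatched a rows kept: 2.

NULL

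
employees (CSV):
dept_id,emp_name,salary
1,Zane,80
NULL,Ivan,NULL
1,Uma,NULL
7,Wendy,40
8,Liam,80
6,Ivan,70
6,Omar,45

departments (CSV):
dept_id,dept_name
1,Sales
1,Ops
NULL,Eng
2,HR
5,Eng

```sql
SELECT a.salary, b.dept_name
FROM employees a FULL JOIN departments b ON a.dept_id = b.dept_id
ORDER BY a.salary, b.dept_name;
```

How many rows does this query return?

FULL OUTER JOIN keeps every row from both sides; unmatched rows get NULL for the other side's columns.
Matching on a.dept_id = b.dept_id. A NULL in a compared column never satisfies the condition.
- a row (dept_id=1): matches 2 b row(s) → 2 output row(s).
- a row (dept_id=NULL): no match → kept, b columns NULL.
- a row (dept_id=1): matches 2 b row(s) → 2 output row(s).
- a row (dept_id=7): no match → kept, b columns NULL.
- a row (dept_id=8): no match → kept, b columns NULL.
- a row (dept_id=6): no match → kept, b columns NULL.
- a row (dept_id=6): no match → kept, b columns NULL.
- plus 3 unmatched b row(s), each kept with NULL a columns.
Total: 4 matched + 8 padded = 12 rows.

12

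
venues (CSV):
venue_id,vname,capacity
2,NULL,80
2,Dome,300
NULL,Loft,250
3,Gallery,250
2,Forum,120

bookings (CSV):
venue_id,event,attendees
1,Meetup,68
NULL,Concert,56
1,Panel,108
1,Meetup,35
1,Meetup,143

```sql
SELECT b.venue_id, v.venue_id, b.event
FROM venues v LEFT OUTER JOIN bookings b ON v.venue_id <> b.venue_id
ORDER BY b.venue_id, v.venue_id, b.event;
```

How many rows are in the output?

LEFT JOIN keeps every row from `venues`; unmatched rows get NULL for `bookings`'s columns.
Matching on v.venue_id <> b.venue_id. A NULL in a compared column never satisfies the condition.
- v row (venue_id=2): matches 4 b row(s) → 4 output row(s).
- v row (venue_id=2): matches 4 b row(s) → 4 output row(s).
- v row (venue_id=NULL): no match → kept, b columns NULL.
- v row (venue_id=3): matches 4 b row(s) → 4 output row(s).
- v row (venue_id=2): matches 4 b row(s) → 4 output row(s).
Total: 16 matched + 1 padded = 17 rows.

17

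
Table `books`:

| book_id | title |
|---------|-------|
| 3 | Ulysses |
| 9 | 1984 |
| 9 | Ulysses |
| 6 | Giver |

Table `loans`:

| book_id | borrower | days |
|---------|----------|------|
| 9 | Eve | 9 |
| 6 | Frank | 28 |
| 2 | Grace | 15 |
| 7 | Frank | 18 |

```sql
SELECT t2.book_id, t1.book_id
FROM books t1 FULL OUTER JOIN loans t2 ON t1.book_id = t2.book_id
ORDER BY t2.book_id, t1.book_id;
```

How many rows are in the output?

FULL OUTER JOIN keeps every row from both sides; unmatched rows get NULL for the other side's columns.
Matching on t1.book_id = t2.book_id.
Matched pairs: 3; unmatched t1 rows kept: 1; unmatched t2 rows kept: 2.
Total: 3 matched + 3 padded = 6 rows.

6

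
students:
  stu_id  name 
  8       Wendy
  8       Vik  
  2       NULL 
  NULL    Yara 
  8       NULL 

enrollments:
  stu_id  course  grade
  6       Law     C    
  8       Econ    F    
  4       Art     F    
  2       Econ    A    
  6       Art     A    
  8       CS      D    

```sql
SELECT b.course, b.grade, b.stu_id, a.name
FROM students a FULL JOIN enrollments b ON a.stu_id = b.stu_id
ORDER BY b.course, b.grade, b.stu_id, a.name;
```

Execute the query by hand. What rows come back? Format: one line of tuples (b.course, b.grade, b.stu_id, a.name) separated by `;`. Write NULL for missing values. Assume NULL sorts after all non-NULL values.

FULL OUTER JOIN keeps every row from both sides; unmatched rows get NULL for the other side's columns.
Matching on a.stu_id = b.stu_id. A NULL in a compared column never satisfies the condition.
- stu_id=8: 2 matching b row(s), so 2 row(s) emitted.
- stu_id=8: 2 matching b row(s), so 2 row(s) emitted.
- stu_id=2: 1 matching b row(s), so 1 row(s) emitted.
- stu_id=NULL: no b row matches, row kept with b columns NULL.
- stu_id=8: 2 matching b row(s), so 2 row(s) emitted.
- 3 b row(s) had no a match → kept, a columns NULL.

(Art, A, 6, NULL); (Art, F, 4, NULL); (CS, D, 8, Vik); (CS, D, 8, Wendy); (CS, D, 8, NULL); (Econ, A, 2, NULL); (Econ, F, 8, Vik); (Econ, F, 8, Wendy); (Econ, F, 8, NULL); (Law, C, 6, NULL); (NULL, NULL, NULL, Yara)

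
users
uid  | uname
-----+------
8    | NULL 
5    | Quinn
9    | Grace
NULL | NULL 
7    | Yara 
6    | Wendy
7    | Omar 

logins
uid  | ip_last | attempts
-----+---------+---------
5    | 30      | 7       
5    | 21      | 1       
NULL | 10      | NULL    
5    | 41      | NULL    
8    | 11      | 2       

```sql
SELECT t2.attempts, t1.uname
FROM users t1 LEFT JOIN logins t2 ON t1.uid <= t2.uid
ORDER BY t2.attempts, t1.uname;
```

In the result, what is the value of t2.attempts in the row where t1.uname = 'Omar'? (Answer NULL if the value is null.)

2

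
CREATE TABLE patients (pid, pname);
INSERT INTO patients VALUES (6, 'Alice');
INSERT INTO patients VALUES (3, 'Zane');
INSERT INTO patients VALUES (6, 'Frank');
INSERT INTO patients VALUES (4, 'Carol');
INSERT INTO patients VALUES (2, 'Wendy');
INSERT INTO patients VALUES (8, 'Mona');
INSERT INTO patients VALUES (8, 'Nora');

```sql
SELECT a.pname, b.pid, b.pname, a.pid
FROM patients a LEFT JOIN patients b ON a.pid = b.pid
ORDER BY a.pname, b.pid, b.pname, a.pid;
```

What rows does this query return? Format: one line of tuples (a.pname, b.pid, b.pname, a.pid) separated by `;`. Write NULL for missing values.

(Alice, 6, Alice, 6); (Alice, 6, Frank, 6); (Carol, 4, Carol, 4); (Frank, 6, Alice, 6); (Frank, 6, Frank, 6); (Mona, 8, Mona, 8); (Mona, 8, Nora, 8); (Nora, 8, Mona, 8); (Nora, 8, Nora, 8); (Wendy, 2, Wendy, 2); (Zane, 3, Zane, 3)

LEFT JOIN keeps every row from `patients a`; unmatched rows get NULL for `patients b`'s columns.
Matching on a.pid = b.pid.
- pid=6: 2 matching b row(s), so 2 row(s) emitted.
- pid=3: 1 matching b row(s), so 1 row(s) emitted.
- pid=6: 2 matching b row(s), so 2 row(s) emitted.
- pid=4: 1 matching b row(s), so 1 row(s) emitted.
- pid=2: 1 matching b row(s), so 1 row(s) emitted.
- pid=8: 2 matching b row(s), so 2 row(s) emitted.
- pid=8: 2 matching b row(s), so 2 row(s) emitted.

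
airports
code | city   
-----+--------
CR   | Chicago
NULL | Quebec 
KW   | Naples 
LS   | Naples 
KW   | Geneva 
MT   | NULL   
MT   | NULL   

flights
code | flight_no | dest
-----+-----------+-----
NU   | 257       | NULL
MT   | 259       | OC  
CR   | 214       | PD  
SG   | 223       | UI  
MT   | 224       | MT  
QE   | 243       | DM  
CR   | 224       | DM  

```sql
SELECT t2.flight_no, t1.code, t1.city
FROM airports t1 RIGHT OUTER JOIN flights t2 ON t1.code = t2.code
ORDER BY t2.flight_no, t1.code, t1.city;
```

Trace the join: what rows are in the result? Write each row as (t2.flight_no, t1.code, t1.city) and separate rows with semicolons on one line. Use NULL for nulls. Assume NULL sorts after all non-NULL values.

(214, CR, Chicago); (223, NULL, NULL); (224, CR, Chicago); (224, MT, NULL); (224, MT, NULL); (243, NULL, NULL); (257, NULL, NULL); (259, MT, NULL); (259, MT, NULL)

RIGHT JOIN keeps every row from `flights`; unmatched rows get NULL for `airports`'s columns.
Matching on t1.code = t2.code. A NULL in a compared column never satisfies the condition.
- t1 (code=CR) pairs with 2 row(s) of t2.
- t1 (code=NULL) has no partner in t2.
- t1 (code=KW) has no partner in t2.
- t1 (code=LS) has no partner in t2.
- t1 (code=KW) has no partner in t2.
- t1 (code=MT) pairs with 2 row(s) of t2.
- t1 (code=MT) pairs with 2 row(s) of t2.
- 3 t2 row(s) had no t1 match → kept, t1 columns NULL.
After projecting and ordering:
t2.flight_no | t1.code | t1.city
214 | CR | Chicago
223 | NULL | NULL
224 | CR | Chicago
224 | MT | NULL
224 | MT | NULL
243 | NULL | NULL
257 | NULL | NULL
259 | MT | NULL
259 | MT | NULL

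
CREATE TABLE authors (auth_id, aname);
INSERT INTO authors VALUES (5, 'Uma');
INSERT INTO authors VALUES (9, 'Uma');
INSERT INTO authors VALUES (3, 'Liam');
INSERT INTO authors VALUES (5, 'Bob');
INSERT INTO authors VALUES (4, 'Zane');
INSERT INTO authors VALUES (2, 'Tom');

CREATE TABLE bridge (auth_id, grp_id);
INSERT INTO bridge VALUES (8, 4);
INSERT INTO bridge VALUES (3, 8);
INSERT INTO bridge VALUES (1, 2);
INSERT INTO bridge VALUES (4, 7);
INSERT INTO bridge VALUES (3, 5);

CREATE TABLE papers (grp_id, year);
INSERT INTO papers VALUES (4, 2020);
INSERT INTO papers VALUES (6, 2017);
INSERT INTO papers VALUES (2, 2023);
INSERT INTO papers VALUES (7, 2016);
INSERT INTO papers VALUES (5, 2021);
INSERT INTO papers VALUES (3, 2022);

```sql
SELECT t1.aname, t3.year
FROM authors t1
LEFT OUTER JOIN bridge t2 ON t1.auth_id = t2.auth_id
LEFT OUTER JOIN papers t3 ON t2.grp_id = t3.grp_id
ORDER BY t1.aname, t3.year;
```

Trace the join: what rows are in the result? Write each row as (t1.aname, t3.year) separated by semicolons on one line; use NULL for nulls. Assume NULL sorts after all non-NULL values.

Evaluate left to right. First `authors t1 LEFT JOIN bridge t2` on auth_id: 7 row(s).
Then LEFT JOIN `papers t3` on grp_id: each of those 7 rows is kept; rows whose t2.grp_id has no match in t3 get NULL for t3's columns.

(Bob, NULL); (Liam, 2021); (Liam, NULL); (Tom, NULL); (Uma, NULL); (Uma, NULL); (Zane, 2016)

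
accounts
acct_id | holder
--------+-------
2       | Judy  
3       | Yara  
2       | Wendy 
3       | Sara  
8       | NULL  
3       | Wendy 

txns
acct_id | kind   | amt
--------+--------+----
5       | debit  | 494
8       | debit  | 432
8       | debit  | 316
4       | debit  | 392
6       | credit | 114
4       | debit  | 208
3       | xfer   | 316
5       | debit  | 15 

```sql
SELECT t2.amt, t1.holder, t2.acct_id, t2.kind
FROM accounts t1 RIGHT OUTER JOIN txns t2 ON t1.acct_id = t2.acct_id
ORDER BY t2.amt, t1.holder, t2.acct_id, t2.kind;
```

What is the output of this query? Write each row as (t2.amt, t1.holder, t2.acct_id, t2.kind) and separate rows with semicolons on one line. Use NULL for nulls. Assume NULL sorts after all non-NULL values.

RIGHT JOIN keeps every row from `txns`; unmatched rows get NULL for `accounts`'s columns.
Matching on t1.acct_id = t2.acct_id.
Matched pairs: 5; unmatched t2 rows kept: 5.

(15, NULL, 5, debit); (114, NULL, 6, credit); (208, NULL, 4, debit); (316, Sara, 3, xfer); (316, Wendy, 3, xfer); (316, Yara, 3, xfer); (316, NULL, 8, debit); (392, NULL, 4, debit); (432, NULL, 8, debit); (494, NULL, 5, debit)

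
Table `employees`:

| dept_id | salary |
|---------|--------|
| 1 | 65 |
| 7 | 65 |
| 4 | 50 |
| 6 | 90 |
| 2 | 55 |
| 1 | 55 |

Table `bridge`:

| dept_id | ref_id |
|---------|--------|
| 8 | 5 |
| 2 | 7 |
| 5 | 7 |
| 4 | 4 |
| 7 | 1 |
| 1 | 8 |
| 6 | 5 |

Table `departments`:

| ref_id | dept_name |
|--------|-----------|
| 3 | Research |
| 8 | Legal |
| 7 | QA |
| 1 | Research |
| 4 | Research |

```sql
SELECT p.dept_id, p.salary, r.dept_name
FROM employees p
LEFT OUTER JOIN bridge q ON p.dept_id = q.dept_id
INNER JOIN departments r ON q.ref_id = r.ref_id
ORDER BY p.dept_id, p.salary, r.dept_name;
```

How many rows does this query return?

5

Joins associate left-to-right: employees LEFT JOIN bridge on dept_id gives 6 intermediate row(s).
Then INNER JOIN `departments r` on ref_id: keep only rows whose q.ref_id appears in r.
Result: 5 row(s).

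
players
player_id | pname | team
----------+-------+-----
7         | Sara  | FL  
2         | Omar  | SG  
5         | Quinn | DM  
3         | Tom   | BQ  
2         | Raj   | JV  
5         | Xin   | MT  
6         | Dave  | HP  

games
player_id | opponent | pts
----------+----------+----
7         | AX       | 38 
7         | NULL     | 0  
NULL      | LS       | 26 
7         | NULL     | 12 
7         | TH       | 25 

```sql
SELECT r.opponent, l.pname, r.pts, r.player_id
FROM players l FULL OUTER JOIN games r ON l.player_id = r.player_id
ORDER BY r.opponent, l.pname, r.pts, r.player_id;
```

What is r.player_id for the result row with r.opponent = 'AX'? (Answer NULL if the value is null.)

FULL OUTER JOIN keeps every row from both sides; unmatched rows get NULL for the other side's columns.
Matching on l.player_id = r.player_id. A NULL in a compared column never satisfies the condition.
Matched pairs: 4; unmatched l rows kept: 6; unmatched r rows kept: 1.

7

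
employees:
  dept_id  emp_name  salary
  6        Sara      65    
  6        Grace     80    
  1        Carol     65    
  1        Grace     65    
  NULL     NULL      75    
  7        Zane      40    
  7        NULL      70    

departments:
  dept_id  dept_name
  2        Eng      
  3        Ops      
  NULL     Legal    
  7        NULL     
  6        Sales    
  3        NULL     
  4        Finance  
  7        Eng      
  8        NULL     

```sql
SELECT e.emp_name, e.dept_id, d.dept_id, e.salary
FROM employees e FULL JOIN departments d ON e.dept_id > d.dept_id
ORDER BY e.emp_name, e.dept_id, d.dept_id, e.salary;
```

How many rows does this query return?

FULL OUTER JOIN keeps every row from both sides; unmatched rows get NULL for the other side's columns.
Matching on e.dept_id > d.dept_id. A NULL in a compared column never satisfies the condition.
Matched pairs: 18; unmatched e rows kept: 3; unmatched d rows kept: 4.
Total: 18 matched + 7 padded = 25 rows.

25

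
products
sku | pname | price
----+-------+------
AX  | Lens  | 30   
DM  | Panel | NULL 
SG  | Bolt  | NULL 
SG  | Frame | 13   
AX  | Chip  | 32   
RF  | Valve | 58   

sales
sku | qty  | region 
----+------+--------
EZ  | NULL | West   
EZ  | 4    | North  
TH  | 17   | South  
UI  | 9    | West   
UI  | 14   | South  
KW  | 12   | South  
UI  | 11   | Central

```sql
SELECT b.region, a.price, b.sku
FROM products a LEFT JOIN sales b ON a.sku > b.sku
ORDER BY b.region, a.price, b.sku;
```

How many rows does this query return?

12

LEFT JOIN keeps every row from `products`; unmatched rows get NULL for `sales`'s columns.
Matching on a.sku > b.sku.
- a[0] sku=AX → no match; kept with NULLs on the b side.
- a[1] sku=DM → no match; kept with NULLs on the b side.
- a[2] sku=SG → 3 match(es) in b → 3 row(s).
- a[3] sku=SG → 3 match(es) in b → 3 row(s).
- a[4] sku=AX → no match; kept with NULLs on the b side.
- a[5] sku=RF → 3 match(es) in b → 3 row(s).
Total: 9 matched + 3 padded = 12 rows.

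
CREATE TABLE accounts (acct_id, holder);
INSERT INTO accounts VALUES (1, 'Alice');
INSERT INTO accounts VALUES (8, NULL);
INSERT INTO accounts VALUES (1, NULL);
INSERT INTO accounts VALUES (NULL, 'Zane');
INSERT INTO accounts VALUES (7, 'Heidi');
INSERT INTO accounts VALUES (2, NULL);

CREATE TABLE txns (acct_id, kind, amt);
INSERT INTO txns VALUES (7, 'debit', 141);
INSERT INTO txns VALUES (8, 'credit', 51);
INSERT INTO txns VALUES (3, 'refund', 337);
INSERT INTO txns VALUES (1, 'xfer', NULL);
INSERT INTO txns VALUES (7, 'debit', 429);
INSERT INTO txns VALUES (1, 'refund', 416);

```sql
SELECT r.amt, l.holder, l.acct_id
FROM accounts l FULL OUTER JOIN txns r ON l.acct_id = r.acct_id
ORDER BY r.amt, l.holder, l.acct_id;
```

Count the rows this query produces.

10

FULL OUTER JOIN keeps every row from both sides; unmatched rows get NULL for the other side's columns.
Matching on l.acct_id = r.acct_id. A NULL in a compared column never satisfies the condition.
- l[0] acct_id=1 → 2 match(es) in r → 2 row(s).
- l[1] acct_id=8 → 1 match(es) in r → 1 row(s).
- l[2] acct_id=1 → 2 match(es) in r → 2 row(s).
- l[3] acct_id=NULL → no match; kept with NULLs on the r side.
- l[4] acct_id=7 → 2 match(es) in r → 2 row(s).
- l[5] acct_id=2 → no match; kept with NULLs on the r side.
- 1 r row(s) had no l match → kept, l columns NULL.
Total: 7 matched + 3 padded = 10 rows.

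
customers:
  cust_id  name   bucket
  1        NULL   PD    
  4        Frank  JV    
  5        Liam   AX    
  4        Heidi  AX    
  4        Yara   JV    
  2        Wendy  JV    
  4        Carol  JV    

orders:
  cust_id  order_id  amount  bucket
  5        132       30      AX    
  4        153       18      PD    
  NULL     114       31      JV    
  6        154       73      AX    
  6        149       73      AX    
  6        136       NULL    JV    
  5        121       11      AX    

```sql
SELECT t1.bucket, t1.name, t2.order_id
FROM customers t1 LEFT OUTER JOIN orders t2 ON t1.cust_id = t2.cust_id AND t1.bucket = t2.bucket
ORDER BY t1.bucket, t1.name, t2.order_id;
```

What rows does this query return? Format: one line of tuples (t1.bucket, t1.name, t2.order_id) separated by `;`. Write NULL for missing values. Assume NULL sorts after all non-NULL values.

(AX, Heidi, NULL); (AX, Liam, 121); (AX, Liam, 132); (JV, Carol, NULL); (JV, Frank, NULL); (JV, Wendy, NULL); (JV, Yara, NULL); (PD, NULL, NULL)

LEFT JOIN keeps every row from `customers`; unmatched rows get NULL for `orders`'s columns.
Matching on t1.cust_id = t2.cust_id AND t1.bucket = t2.bucket. A NULL in a compared column never satisfies the condition.
Matched pairs: 2; unmatched t1 rows kept: 6.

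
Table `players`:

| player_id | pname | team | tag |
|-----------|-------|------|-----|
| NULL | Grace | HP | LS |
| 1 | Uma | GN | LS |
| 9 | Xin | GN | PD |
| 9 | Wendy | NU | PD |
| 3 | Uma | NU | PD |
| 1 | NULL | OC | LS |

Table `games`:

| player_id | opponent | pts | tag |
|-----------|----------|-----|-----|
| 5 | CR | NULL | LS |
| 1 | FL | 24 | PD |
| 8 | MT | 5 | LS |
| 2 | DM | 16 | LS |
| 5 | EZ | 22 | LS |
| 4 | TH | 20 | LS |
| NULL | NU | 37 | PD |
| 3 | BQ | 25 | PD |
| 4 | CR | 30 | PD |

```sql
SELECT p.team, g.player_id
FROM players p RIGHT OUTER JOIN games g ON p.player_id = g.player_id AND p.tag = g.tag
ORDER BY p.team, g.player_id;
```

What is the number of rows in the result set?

RIGHT JOIN keeps every row from `games`; unmatched rows get NULL for `players`'s columns.
Matching on p.player_id = g.player_id AND p.tag = g.tag. A NULL in a compared column never satisfies the condition.
- p (player_id=NULL, tag=LS) has no partner in g.
- p (player_id=1, tag=LS) has no partner in g.
- p (player_id=9, tag=PD) has no partner in g.
- p (player_id=9, tag=PD) has no partner in g.
- p (player_id=3, tag=PD) pairs with 1 row(s) of g.
- p (player_id=1, tag=LS) has no partner in g.
- 8 row(s) from g found no p partner → padded with NULL.
Total: 1 matched + 8 padded = 9 rows.

9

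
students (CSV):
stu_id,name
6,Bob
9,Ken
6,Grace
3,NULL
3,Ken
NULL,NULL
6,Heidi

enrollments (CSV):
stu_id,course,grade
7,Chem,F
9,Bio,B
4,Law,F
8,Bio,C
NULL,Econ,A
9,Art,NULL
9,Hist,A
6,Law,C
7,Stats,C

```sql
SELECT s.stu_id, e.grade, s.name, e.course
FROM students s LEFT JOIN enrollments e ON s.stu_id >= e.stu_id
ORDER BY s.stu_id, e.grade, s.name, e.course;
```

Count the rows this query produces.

17

LEFT JOIN keeps every row from `students`; unmatched rows get NULL for `enrollments`'s columns.
Matching on s.stu_id >= e.stu_id. A NULL in a compared column never satisfies the condition.
- s[0] stu_id=6 → 2 match(es) in e → 2 row(s).
- s[1] stu_id=9 → 8 match(es) in e → 8 row(s).
- s[2] stu_id=6 → 2 match(es) in e → 2 row(s).
- s[3] stu_id=3 → no match; kept with NULLs on the e side.
- s[4] stu_id=3 → no match; kept with NULLs on the e side.
- s[5] stu_id=NULL → no match; kept with NULLs on the e side.
- s[6] stu_id=6 → 2 match(es) in e → 2 row(s).
Total: 14 matched + 3 padded = 17 rows.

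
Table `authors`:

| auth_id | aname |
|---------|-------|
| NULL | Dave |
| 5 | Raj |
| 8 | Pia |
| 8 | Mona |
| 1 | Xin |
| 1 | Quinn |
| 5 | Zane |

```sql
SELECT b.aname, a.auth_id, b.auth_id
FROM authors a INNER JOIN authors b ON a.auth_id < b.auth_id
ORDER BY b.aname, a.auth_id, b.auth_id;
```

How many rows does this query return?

INNER JOIN keeps only pairs where the ON condition holds.
Matching on a.auth_id < b.auth_id. A NULL in a compared column never satisfies the condition.
Matched pairs: 12.
Total: 12 rows.

12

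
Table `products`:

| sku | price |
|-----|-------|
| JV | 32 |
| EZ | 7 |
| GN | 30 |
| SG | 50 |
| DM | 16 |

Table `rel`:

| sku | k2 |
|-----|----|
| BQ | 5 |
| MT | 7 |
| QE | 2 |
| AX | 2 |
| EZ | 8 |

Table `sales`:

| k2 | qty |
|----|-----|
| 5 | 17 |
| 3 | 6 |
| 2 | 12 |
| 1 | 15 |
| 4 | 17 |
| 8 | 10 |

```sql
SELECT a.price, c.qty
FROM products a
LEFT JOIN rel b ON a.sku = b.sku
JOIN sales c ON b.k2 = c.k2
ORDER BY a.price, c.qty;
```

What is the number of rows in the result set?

Joins associate left-to-right: products LEFT JOIN rel on sku gives 5 intermediate row(s).
Then INNER JOIN `sales c` on k2: keep only rows whose b.k2 appears in c.
Result: 1 row(s).

1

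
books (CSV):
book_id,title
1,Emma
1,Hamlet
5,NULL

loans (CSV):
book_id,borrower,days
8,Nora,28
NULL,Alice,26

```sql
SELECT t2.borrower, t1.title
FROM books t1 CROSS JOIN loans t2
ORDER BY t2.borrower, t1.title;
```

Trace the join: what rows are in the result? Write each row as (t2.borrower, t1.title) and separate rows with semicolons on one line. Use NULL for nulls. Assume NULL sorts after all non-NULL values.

CROSS JOIN pairs every row of `books` with every row of `loans`: 3 × 2 = 6 rows.
After projecting and ordering:
t2.borrower | t1.title
Alice | Emma
Alice | Hamlet
Alice | NULL
Nora | Emma
Nora | Hamlet
Nora | NULL

(Alice, Emma); (Alice, Hamlet); (Alice, NULL); (Nora, Emma); (Nora, Hamlet); (Nora, NULL)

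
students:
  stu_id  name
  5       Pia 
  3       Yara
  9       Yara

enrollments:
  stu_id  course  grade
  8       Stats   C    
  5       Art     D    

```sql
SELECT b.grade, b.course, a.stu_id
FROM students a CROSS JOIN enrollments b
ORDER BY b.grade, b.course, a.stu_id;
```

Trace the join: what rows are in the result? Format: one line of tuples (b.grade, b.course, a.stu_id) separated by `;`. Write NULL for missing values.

(C, Stats, 3); (C, Stats, 5); (C, Stats, 9); (D, Art, 3); (D, Art, 5); (D, Art, 9)

CROSS JOIN pairs every row of `students` with every row of `enrollments`: 3 × 2 = 6 rows.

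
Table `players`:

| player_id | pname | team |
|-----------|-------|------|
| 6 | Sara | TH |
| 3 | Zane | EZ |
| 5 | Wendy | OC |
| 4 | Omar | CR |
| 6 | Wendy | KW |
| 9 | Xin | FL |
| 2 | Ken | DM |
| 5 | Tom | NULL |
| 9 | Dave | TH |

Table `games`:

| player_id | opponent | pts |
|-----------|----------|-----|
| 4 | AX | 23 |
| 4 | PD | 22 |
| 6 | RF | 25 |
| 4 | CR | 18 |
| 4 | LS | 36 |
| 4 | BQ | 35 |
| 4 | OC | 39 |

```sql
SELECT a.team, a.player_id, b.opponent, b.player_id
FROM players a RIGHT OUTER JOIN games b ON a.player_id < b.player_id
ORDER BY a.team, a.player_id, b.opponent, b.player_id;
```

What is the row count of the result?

17

RIGHT JOIN keeps every row from `games`; unmatched rows get NULL for `players`'s columns.
Matching on a.player_id < b.player_id.
Matched pairs: 17; unmatched b rows kept: 0.
Total: 17 rows.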